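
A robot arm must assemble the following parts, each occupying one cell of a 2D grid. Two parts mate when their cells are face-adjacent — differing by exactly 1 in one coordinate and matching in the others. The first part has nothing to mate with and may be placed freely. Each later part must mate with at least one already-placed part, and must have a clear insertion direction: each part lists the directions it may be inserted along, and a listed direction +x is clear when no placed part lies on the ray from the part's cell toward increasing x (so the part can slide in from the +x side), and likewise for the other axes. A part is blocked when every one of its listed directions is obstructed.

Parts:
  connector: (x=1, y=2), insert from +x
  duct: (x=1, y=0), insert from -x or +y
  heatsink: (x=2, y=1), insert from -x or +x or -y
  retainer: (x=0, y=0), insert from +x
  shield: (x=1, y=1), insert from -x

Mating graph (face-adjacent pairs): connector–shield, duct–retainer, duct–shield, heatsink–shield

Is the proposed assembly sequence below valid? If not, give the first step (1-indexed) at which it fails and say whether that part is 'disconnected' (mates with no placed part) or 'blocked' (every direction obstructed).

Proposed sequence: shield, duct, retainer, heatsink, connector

Invalid at step 3 (blocked)

1. shield@(1, 1) [-x clear] — {shield}
2. duct@(1, 0) [-x clear] — {duct, shield}
3. retainer@(0, 0) — +x all obstructed ⇒ blocked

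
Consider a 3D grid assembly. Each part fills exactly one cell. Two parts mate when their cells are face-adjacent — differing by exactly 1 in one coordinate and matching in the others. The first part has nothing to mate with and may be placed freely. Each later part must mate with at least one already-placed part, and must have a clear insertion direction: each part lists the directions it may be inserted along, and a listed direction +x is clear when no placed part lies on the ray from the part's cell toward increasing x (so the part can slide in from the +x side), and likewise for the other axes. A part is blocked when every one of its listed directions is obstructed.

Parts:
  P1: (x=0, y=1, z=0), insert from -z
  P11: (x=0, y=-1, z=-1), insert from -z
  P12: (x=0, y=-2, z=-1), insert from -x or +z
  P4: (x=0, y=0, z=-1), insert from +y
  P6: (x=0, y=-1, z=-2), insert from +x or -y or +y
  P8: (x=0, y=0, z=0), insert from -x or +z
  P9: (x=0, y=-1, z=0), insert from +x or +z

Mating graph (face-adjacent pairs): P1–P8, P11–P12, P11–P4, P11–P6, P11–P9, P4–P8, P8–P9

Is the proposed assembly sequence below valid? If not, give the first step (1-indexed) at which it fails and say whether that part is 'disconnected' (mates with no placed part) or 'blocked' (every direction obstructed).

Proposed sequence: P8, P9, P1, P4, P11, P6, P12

1. P8@(0, 0, 0) [-x clear] — {P8}
2. P9@(0, -1, 0) [+x clear] — {P8, P9}
3. P1@(0, 1, 0) [-z clear] — {P1, P8, P9}
4. P4@(0, 0, -1) [+y clear] — {P1, P4, P8, P9}
5. P11@(0, -1, -1) [-z clear] — {P1, P11, P4, P8, P9}
6. P6@(0, -1, -2) [+x clear] — {P1, P11, P4, P6, P8, P9}
7. P12@(0, -2, -1) [-x clear] — {P1, P11, P12, P4, P6, P8, P9}

Valid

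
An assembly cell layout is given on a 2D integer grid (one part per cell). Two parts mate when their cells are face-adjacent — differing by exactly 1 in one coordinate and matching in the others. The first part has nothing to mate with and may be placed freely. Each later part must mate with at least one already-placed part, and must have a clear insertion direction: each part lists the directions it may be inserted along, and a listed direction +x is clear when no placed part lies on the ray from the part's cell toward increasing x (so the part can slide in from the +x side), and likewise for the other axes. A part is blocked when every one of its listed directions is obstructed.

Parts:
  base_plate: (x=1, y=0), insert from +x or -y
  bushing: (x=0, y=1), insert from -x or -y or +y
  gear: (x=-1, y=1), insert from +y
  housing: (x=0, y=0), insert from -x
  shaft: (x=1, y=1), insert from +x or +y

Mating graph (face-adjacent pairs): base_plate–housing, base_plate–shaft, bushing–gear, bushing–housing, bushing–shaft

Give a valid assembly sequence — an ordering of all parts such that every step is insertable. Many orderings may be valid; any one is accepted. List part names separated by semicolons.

housing; base_plate; shaft; bushing; gear

1. housing@(0, 0) [-x clear] — {housing}
2. base_plate@(1, 0) [+x clear] — {base_plate, housing}
3. shaft@(1, 1) [+x clear] — {base_plate, housing, shaft}
4. bushing@(0, 1) [-x clear] — {base_plate, bushing, housing, shaft}
5. gear@(-1, 1) [+y clear] — {base_plate, bushing, gear, housing, shaft}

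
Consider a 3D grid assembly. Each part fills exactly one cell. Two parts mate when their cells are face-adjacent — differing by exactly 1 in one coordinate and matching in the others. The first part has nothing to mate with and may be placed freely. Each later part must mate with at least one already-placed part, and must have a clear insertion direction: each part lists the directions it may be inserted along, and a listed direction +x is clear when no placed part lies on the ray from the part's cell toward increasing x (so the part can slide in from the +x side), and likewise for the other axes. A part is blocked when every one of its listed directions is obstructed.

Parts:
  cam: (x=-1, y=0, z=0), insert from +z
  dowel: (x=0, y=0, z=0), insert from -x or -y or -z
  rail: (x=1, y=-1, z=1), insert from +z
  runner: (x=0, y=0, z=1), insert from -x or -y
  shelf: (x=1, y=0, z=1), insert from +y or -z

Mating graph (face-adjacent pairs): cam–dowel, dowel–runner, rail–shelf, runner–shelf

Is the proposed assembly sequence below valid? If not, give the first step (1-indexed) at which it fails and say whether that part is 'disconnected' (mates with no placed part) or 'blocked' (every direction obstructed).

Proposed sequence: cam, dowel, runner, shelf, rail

1. cam@(-1, 0, 0) [+z clear] — {cam}
2. dowel@(0, 0, 0) [-y clear] — {cam, dowel}
3. runner@(0, 0, 1) [-x clear] — {cam, dowel, runner}
4. shelf@(1, 0, 1) [+y clear] — {cam, dowel, runner, shelf}
5. rail@(1, -1, 1) [+z clear] — {cam, dowel, rail, runner, shelf}

Valid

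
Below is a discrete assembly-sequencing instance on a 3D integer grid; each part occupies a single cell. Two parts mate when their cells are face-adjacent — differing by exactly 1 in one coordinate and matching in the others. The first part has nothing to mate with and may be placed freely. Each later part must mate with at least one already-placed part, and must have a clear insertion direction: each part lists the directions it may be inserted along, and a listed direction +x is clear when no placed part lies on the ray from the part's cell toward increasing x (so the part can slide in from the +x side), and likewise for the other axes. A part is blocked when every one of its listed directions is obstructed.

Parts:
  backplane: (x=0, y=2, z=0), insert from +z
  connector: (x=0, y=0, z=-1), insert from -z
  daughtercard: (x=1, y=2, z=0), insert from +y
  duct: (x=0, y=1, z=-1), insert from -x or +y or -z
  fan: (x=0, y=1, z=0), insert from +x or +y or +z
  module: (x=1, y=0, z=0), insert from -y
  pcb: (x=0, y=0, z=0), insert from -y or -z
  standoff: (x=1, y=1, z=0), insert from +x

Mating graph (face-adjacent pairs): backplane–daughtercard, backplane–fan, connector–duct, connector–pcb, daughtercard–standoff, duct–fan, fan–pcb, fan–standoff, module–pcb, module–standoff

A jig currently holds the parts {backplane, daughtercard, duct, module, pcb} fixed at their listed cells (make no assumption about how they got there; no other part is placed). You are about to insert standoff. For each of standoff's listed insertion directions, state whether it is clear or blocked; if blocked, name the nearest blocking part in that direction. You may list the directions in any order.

+x: ray from standoff(1, 1, 0) has no placed part ⇒ clear

+x: clear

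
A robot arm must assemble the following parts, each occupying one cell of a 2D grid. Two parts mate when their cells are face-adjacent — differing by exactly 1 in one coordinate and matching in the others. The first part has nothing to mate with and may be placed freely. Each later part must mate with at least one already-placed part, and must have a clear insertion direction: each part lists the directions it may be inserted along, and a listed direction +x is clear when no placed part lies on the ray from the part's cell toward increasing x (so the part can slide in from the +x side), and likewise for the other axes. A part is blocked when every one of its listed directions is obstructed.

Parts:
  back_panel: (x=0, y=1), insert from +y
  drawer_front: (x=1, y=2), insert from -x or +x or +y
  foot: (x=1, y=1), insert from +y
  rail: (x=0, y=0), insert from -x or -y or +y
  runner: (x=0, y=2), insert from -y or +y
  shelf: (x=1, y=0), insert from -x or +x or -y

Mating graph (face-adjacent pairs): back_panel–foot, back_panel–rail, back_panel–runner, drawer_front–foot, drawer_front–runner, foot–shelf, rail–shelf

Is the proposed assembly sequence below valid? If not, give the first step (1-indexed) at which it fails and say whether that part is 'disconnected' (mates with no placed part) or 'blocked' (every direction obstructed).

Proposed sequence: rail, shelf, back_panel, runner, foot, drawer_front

Valid

1. rail@(0, 0) [-x clear] — {rail}
2. shelf@(1, 0) [+x clear] — {rail, shelf}
3. back_panel@(0, 1) [+y clear] — {back_panel, rail, shelf}
4. runner@(0, 2) [+y clear] — {back_panel, rail, runner, shelf}
5. foot@(1, 1) [+y clear] — {back_panel, foot, rail, runner, shelf}
6. drawer_front@(1, 2) [+x clear] — {back_panel, drawer_front, foot, rail, runner, shelf}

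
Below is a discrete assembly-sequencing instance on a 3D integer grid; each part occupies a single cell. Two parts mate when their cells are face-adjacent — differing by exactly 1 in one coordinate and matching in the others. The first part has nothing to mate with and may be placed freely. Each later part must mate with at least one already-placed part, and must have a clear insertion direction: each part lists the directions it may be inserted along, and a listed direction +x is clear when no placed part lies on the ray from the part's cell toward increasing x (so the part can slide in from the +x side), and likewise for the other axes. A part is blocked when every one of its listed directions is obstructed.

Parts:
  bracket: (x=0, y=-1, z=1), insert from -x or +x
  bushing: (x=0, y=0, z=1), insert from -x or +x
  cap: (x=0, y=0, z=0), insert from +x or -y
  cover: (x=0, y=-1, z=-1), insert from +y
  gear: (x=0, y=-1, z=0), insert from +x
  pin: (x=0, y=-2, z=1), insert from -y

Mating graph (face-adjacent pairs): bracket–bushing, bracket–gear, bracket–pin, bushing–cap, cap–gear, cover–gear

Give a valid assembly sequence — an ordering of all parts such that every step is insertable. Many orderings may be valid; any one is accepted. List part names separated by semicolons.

1. gear@(0, -1, 0) [+x clear] — {gear}
2. cap@(0, 0, 0) [+x clear] — {cap, gear}
3. cover@(0, -1, -1) [+y clear] — {cap, cover, gear}
4. bracket@(0, -1, 1) [-x clear] — {bracket, cap, cover, gear}
5. pin@(0, -2, 1) [-y clear] — {bracket, cap, cover, gear, pin}
6. bushing@(0, 0, 1) [-x clear] — {bracket, bushing, cap, cover, gear, pin}

gear; cap; cover; bracket; pin; bushing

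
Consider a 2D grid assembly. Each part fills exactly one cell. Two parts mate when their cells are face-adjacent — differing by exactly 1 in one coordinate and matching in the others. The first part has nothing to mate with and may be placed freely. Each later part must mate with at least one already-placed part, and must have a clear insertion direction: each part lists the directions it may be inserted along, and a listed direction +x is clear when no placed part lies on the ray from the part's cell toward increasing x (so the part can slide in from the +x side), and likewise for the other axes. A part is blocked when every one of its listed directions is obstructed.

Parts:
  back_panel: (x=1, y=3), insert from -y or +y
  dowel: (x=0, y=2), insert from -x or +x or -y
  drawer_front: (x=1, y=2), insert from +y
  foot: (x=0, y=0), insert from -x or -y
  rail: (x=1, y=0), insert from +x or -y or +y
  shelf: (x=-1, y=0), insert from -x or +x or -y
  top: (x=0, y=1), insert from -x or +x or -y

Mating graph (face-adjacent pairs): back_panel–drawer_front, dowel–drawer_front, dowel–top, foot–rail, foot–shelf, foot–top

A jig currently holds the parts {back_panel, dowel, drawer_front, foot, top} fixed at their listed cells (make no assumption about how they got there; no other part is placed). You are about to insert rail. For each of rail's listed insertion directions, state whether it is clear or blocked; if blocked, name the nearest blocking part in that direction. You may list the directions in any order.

+x: clear; +y: blocked by drawer_front; -y: clear

+x: ray from rail(1, 0) has no placed part ⇒ clear
-y: ray from rail(1, 0) has no placed part ⇒ clear
+y: nearest on ray is drawer_front@(1, 2) ⇒ blocked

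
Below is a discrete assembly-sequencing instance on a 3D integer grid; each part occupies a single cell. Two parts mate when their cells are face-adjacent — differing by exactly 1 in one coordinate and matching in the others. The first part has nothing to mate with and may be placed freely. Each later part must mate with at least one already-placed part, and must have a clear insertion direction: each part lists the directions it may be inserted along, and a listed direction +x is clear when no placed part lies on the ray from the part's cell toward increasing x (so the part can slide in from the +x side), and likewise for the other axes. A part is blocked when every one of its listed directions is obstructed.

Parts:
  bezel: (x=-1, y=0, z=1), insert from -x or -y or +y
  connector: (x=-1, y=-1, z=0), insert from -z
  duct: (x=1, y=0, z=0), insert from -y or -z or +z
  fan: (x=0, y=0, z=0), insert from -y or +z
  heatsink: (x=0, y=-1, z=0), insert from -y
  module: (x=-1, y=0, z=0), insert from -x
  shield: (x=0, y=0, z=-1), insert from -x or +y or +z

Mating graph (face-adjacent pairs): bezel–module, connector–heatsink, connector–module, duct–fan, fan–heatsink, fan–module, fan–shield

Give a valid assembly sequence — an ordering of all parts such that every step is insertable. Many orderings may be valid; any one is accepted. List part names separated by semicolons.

duct; fan; heatsink; shield; connector; module; bezel

1. duct@(1, 0, 0) [-y clear] — {duct}
2. fan@(0, 0, 0) [-y clear] — {duct, fan}
3. heatsink@(0, -1, 0) [-y clear] — {duct, fan, heatsink}
4. shield@(0, 0, -1) [-x clear] — {duct, fan, heatsink, shield}
5. connector@(-1, -1, 0) [-z clear] — {connector, duct, fan, heatsink, shield}
6. module@(-1, 0, 0) [-x clear] — {connector, duct, fan, heatsink, module, shield}
7. bezel@(-1, 0, 1) [-x clear] — {bezel, connector, duct, fan, heatsink, module, shield}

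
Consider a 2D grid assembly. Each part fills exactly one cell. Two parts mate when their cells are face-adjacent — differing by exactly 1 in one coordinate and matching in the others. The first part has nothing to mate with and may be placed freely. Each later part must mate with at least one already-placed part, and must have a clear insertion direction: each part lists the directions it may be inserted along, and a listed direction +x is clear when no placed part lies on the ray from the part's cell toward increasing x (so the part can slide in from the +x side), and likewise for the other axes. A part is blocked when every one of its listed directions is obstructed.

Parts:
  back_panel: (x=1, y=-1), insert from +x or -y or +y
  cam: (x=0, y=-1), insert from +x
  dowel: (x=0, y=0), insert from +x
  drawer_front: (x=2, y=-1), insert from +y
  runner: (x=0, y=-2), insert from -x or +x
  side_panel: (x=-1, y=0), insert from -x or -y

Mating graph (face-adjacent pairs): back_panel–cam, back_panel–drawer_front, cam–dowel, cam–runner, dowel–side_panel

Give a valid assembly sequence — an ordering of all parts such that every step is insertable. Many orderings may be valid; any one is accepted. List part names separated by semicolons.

1. side_panel@(-1, 0) [-x clear] — {side_panel}
2. dowel@(0, 0) [+x clear] — {dowel, side_panel}
3. cam@(0, -1) [+x clear] — {cam, dowel, side_panel}
4. runner@(0, -2) [-x clear] — {cam, dowel, runner, side_panel}
5. back_panel@(1, -1) [+x clear] — {back_panel, cam, dowel, runner, side_panel}
6. drawer_front@(2, -1) [+y clear] — {back_panel, cam, dowel, drawer_front, runner, side_panel}

side_panel; dowel; cam; runner; back_panel; drawer_front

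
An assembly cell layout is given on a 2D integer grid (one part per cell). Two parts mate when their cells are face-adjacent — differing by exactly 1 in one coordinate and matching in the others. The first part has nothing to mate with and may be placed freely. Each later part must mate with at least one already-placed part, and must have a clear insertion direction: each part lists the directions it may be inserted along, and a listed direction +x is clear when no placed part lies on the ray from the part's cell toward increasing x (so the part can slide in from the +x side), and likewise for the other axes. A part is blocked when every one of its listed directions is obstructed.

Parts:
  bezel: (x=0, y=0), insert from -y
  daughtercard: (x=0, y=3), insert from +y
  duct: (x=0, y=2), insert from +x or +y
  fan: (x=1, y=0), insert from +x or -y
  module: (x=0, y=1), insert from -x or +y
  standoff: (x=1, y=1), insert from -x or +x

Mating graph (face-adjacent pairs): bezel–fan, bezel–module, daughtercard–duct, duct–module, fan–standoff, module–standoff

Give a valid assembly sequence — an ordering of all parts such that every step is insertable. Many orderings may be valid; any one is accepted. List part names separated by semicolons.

module; bezel; standoff; fan; duct; daughtercard

1. module@(0, 1) [-x clear] — {module}
2. bezel@(0, 0) [-y clear] — {bezel, module}
3. standoff@(1, 1) [+x clear] — {bezel, module, standoff}
4. fan@(1, 0) [+x clear] — {bezel, fan, module, standoff}
5. duct@(0, 2) [+x clear] — {bezel, duct, fan, module, standoff}
6. daughtercard@(0, 3) [+y clear] — {bezel, daughtercard, duct, fan, module, standoff}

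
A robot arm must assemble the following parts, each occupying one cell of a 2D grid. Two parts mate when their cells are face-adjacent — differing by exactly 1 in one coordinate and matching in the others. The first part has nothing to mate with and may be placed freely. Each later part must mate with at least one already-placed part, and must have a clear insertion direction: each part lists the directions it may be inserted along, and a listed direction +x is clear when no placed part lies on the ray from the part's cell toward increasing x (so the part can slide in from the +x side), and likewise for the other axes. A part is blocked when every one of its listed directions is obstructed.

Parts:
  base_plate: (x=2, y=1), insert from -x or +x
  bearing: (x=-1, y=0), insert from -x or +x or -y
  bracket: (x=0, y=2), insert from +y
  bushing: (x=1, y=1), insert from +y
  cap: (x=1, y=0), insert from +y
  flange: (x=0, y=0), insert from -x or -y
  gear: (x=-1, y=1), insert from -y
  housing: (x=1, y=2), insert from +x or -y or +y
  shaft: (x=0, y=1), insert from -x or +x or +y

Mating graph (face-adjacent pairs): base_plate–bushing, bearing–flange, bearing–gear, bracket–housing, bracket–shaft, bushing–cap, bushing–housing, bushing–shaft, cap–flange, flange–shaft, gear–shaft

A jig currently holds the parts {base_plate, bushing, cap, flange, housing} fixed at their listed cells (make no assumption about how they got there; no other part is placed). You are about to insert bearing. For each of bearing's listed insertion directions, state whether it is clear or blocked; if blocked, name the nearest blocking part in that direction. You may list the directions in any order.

+x: blocked by flange; -x: clear; -y: clear

-x: ray from bearing(-1, 0) has no placed part ⇒ clear
+x: nearest on ray is flange@(0, 0) ⇒ blocked
-y: ray from bearing(-1, 0) has no placed part ⇒ clear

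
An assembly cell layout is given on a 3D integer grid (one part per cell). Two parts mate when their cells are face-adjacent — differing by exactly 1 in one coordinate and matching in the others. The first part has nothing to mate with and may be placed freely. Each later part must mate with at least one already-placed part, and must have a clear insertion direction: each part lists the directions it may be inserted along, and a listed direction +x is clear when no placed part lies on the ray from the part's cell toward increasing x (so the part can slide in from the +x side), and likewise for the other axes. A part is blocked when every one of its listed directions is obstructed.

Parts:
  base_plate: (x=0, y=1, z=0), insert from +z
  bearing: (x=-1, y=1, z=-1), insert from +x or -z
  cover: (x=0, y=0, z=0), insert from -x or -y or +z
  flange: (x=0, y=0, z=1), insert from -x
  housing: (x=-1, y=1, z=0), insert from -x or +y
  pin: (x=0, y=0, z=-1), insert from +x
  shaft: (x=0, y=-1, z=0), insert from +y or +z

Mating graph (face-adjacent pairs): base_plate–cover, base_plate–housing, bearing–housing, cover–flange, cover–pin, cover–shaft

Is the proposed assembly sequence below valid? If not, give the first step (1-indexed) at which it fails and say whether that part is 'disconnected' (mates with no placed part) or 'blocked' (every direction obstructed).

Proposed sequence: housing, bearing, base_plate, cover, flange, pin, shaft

Valid

1. housing@(-1, 1, 0) [-x clear] — {housing}
2. bearing@(-1, 1, -1) [+x clear] — {bearing, housing}
3. base_plate@(0, 1, 0) [+z clear] — {base_plate, bearing, housing}
4. cover@(0, 0, 0) [-x clear] — {base_plate, bearing, cover, housing}
5. flange@(0, 0, 1) [-x clear] — {base_plate, bearing, cover, flange, housing}
6. pin@(0, 0, -1) [+x clear] — {base_plate, bearing, cover, flange, housing, pin}
7. shaft@(0, -1, 0) [+z clear] — {base_plate, bearing, cover, flange, housing, pin, shaft}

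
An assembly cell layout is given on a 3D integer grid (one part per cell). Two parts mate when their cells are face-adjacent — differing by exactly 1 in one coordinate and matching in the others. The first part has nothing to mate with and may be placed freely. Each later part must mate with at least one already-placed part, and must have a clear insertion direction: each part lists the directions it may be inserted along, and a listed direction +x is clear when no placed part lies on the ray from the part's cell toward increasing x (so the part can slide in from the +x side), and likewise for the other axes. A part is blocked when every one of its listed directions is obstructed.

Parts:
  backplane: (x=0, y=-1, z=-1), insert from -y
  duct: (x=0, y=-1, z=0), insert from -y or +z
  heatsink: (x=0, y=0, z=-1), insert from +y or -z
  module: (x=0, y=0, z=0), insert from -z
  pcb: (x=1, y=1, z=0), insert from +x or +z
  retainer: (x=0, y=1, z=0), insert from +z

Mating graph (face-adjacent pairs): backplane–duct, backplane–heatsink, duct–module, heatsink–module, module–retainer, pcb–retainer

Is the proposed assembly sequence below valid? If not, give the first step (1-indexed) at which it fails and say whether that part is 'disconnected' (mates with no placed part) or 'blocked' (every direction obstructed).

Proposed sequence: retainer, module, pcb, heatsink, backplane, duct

Valid

1. retainer@(0, 1, 0) [+z clear] — {retainer}
2. module@(0, 0, 0) [-z clear] — {module, retainer}
3. pcb@(1, 1, 0) [+x clear] — {module, pcb, retainer}
4. heatsink@(0, 0, -1) [+y clear] — {heatsink, module, pcb, retainer}
5. backplane@(0, -1, -1) [-y clear] — {backplane, heatsink, module, pcb, retainer}
6. duct@(0, -1, 0) [-y clear] — {backplane, duct, heatsink, module, pcb, retainer}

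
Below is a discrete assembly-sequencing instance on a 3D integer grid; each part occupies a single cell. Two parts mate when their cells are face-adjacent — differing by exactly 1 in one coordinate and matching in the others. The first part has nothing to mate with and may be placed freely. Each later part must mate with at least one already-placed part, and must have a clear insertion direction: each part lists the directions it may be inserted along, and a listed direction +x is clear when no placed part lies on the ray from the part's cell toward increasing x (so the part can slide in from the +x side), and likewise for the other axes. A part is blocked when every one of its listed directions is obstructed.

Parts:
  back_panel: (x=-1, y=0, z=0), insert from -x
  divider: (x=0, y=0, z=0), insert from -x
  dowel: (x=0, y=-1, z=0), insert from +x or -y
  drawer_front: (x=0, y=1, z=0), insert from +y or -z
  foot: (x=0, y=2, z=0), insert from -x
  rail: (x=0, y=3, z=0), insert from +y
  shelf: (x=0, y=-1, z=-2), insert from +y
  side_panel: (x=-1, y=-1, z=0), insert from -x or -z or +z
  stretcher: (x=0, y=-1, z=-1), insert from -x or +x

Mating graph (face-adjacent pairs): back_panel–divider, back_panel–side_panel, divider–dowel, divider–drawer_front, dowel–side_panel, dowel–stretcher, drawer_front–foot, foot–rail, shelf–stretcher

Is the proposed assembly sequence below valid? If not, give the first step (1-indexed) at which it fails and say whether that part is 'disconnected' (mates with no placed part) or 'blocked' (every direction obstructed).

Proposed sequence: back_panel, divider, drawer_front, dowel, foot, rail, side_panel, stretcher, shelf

Invalid at step 2 (blocked)

1. back_panel@(-1, 0, 0) [-x clear] — {back_panel}
2. divider@(0, 0, 0) — -x all obstructed ⇒ blocked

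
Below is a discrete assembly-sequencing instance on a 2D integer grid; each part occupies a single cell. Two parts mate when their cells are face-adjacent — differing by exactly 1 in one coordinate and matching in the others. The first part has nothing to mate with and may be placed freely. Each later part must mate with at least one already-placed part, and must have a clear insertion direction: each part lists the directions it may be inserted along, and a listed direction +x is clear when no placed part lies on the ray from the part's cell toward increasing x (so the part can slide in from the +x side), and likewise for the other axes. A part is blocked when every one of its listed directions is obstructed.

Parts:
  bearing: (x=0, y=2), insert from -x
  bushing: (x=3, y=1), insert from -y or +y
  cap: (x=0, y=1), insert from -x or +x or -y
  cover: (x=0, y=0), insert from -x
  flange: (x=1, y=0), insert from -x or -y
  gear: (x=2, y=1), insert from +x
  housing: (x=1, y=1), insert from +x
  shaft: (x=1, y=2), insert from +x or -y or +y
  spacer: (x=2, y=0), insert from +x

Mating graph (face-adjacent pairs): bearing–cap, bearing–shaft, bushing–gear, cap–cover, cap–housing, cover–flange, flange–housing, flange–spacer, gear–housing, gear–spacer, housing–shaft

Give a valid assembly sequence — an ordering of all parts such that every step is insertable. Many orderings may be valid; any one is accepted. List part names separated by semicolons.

1. spacer@(2, 0) [+x clear] — {spacer}
2. flange@(1, 0) [-x clear] — {flange, spacer}
3. housing@(1, 1) [+x clear] — {flange, housing, spacer}
4. shaft@(1, 2) [+x clear] — {flange, housing, shaft, spacer}
5. cover@(0, 0) [-x clear] — {cover, flange, housing, shaft, spacer}
6. bearing@(0, 2) [-x clear] — {bearing, cover, flange, housing, shaft, spacer}
7. gear@(2, 1) [+x clear] — {bearing, cover, flange, gear, housing, shaft, spacer}
8. bushing@(3, 1) [-y clear] — {bearing, bushing, cover, flange, gear, housing, shaft, spacer}
9. cap@(0, 1) [-x clear] — {bearing, bushing, cap, cover, flange, gear, housing, shaft, spacer}

spacer; flange; housing; shaft; cover; bearing; gear; bushing; cap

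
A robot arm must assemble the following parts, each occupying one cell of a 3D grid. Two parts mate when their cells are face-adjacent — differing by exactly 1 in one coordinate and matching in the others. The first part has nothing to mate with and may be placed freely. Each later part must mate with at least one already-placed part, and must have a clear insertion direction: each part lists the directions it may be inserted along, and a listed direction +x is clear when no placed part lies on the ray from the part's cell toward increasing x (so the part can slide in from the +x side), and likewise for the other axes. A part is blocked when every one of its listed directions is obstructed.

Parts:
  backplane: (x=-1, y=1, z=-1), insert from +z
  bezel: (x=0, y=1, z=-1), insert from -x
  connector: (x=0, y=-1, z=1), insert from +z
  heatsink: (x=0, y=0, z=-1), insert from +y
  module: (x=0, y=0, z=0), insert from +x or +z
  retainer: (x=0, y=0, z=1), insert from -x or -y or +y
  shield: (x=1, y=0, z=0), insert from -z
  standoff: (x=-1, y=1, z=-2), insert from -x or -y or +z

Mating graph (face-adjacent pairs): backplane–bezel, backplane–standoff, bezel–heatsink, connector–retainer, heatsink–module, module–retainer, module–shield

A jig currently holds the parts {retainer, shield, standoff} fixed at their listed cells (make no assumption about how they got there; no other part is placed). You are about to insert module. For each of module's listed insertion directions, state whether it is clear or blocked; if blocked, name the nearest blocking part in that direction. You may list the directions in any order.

+x: nearest on ray is shield@(1, 0, 0) ⇒ blocked
+z: nearest on ray is retainer@(0, 0, 1) ⇒ blocked

+x: blocked by shield; +z: blocked by retainer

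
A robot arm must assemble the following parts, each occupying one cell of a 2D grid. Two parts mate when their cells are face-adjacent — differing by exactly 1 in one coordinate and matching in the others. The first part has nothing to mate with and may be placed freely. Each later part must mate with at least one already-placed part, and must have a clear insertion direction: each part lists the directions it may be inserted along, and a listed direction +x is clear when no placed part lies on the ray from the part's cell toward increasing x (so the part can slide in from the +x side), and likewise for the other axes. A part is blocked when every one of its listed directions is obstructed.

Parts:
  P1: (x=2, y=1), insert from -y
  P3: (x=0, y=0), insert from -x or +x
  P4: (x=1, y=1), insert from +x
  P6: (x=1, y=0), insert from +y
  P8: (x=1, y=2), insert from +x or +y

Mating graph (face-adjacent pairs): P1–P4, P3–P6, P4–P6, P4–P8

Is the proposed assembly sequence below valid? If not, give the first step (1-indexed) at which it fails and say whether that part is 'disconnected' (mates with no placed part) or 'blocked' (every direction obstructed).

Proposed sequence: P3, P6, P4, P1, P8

1. P3@(0, 0) [-x clear] — {P3}
2. P6@(1, 0) [+y clear] — {P3, P6}
3. P4@(1, 1) [+x clear] — {P3, P4, P6}
4. P1@(2, 1) [-y clear] — {P1, P3, P4, P6}
5. P8@(1, 2) [+x clear] — {P1, P3, P4, P6, P8}

Valid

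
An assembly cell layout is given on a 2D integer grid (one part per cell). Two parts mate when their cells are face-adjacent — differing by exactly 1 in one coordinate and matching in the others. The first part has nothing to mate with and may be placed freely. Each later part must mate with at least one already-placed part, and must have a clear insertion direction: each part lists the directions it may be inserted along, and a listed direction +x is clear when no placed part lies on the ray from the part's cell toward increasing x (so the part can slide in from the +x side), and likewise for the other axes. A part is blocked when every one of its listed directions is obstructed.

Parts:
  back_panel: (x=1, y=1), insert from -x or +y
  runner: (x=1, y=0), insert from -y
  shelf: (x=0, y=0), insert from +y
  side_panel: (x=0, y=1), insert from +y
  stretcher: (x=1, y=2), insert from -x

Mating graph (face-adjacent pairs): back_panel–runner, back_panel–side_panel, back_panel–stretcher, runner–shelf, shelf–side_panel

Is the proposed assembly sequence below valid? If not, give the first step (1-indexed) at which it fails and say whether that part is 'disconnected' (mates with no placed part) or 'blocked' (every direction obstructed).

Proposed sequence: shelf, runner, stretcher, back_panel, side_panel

Invalid at step 3 (disconnected)

1. shelf@(0, 0) [+y clear] — {shelf}
2. runner@(1, 0) [-y clear] — {runner, shelf}
3. stretcher@(1, 2) — no placed neighbour ⇒ disconnected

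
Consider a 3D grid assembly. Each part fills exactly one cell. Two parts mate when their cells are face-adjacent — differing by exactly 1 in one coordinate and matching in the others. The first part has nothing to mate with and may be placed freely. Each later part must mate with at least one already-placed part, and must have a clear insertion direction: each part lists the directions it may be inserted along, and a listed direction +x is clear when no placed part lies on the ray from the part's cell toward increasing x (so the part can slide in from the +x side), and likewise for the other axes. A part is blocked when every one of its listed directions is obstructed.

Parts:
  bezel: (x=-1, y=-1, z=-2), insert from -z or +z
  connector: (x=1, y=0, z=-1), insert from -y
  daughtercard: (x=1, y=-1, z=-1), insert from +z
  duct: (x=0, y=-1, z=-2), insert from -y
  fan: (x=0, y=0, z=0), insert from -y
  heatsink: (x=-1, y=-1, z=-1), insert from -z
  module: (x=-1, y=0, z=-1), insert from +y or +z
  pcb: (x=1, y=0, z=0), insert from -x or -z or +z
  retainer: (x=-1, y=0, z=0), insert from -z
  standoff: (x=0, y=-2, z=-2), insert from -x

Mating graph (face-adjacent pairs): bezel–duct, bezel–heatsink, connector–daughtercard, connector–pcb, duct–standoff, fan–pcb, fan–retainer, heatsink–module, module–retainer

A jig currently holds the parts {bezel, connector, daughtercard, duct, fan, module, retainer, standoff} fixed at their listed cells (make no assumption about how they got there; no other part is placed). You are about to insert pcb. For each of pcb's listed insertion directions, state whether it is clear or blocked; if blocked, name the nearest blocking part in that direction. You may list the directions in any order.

+z: clear; -x: blocked by fan; -z: blocked by connector

-x: nearest on ray is fan@(0, 0, 0) ⇒ blocked
-z: nearest on ray is connector@(1, 0, -1) ⇒ blocked
+z: ray from pcb(1, 0, 0) has no placed part ⇒ clear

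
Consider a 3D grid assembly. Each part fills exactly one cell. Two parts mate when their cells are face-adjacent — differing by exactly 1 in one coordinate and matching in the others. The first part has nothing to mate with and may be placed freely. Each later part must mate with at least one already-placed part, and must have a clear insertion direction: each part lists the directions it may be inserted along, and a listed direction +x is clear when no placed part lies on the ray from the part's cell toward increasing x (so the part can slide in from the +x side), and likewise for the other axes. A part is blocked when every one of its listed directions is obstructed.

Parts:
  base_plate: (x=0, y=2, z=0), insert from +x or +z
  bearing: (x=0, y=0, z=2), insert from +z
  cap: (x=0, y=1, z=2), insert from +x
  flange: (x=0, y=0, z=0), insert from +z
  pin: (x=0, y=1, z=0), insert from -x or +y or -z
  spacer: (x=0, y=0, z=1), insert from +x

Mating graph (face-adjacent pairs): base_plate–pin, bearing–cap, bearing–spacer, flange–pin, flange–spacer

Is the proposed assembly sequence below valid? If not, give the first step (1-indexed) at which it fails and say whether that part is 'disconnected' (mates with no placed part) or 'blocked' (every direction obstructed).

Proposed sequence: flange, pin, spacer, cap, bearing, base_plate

Invalid at step 4 (disconnected)

1. flange@(0, 0, 0) [+z clear] — {flange}
2. pin@(0, 1, 0) [-x clear] — {flange, pin}
3. spacer@(0, 0, 1) [+x clear] — {flange, pin, spacer}
4. cap@(0, 1, 2) — no placed neighbour ⇒ disconnected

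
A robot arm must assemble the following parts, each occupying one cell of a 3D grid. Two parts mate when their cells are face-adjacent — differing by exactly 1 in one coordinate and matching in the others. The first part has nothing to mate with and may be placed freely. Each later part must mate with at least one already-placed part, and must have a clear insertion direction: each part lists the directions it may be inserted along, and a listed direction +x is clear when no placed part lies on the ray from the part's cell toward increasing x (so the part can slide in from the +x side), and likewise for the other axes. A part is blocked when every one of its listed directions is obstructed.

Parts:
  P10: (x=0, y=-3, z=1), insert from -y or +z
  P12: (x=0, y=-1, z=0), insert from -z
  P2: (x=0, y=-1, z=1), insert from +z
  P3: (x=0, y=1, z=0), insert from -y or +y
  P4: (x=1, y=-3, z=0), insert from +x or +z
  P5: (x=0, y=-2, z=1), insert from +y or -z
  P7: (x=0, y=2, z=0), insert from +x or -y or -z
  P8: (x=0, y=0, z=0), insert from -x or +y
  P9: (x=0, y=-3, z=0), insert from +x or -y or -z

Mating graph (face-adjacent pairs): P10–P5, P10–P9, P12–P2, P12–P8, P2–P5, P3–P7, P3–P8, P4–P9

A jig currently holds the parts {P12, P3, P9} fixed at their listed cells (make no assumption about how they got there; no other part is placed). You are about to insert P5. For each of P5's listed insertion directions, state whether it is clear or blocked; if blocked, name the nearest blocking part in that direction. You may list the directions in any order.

+y: ray from P5(0, -2, 1) has no placed part ⇒ clear
-z: ray from P5(0, -2, 1) has no placed part ⇒ clear

+y: clear; -z: clear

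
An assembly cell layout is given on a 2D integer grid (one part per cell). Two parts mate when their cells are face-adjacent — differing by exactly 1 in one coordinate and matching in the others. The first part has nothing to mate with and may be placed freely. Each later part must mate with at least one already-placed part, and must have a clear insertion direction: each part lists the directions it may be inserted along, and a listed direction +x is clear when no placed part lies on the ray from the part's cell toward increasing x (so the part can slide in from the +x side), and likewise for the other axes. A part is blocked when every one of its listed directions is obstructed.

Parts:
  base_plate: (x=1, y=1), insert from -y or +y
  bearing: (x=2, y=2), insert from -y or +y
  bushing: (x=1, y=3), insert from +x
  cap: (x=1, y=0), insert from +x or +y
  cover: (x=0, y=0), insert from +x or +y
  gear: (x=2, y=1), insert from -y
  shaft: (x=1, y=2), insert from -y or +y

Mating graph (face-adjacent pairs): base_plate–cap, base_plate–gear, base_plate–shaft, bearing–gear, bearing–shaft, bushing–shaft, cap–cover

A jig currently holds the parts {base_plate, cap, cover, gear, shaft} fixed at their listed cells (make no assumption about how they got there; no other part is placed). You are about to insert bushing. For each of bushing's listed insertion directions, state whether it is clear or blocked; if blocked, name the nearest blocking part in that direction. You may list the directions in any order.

+x: ray from bushing(1, 3) has no placed part ⇒ clear

+x: clear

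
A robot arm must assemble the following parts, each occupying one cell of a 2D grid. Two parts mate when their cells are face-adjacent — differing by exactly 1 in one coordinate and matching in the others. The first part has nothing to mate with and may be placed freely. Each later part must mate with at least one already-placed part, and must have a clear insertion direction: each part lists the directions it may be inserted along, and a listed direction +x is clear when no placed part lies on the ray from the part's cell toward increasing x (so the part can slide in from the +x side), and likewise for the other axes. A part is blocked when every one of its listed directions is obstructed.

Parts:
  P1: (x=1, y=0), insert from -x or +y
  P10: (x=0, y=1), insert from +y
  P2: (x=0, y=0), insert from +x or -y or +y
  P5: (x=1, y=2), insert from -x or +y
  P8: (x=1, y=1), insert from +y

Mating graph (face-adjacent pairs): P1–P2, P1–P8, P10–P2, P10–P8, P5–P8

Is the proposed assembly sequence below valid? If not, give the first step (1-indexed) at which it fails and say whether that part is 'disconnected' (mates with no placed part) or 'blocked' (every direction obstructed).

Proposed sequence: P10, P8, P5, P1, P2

1. P10@(0, 1) [+y clear] — {P10}
2. P8@(1, 1) [+y clear] — {P10, P8}
3. P5@(1, 2) [-x clear] — {P10, P5, P8}
4. P1@(1, 0) [-x clear] — {P1, P10, P5, P8}
5. P2@(0, 0) [-y clear] — {P1, P10, P2, P5, P8}

Valid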